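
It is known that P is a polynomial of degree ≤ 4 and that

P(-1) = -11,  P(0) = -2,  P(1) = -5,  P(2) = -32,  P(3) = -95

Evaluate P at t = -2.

Write P(t) = at^4 + bt³ + ct² + dt + e; the 5 given values yield a linear system in the 5 coefficients.
Solving, the leading coefficient vanishes, and P(t) = -2t³ - 6t² + 5t - 2.
Then P(-2) = -20.

-20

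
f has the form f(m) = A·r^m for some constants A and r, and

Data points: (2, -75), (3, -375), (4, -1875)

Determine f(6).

Consecutive ratio: -375/(-75) = 5, and -1875/(-375) = 5, so r = 5.
Then A·5^2 = -75 gives A = -3, and f(m) = -3·5^m.
f(6) = -3·5^6 = -46875.

-46875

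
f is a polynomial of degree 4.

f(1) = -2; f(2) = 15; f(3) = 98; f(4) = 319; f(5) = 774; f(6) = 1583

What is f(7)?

First differences: 17, 83, 221, 455, 809. Second differences: 66, 138, 234, 354. Third differences: 72, 96, 120. Fourth differences: 24, 24.
Level-4 differences are constant, so f has degree 4.
Fitting a degree-4 polynomial gives f(m) = m^4 + 2m³ - 4m² - 1.
Then f(7) = 2890.

2890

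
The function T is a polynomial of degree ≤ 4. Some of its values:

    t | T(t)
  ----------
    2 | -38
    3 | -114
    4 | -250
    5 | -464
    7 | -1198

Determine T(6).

-774

Write T(t) = at^4 + bt³ + ct² + dt + e; the 5 given values yield a linear system in the 5 coefficients.
Solving, the leading coefficient vanishes, and T(t) = -3t³ - 3t² - 4t + 6.
Then T(6) = -774.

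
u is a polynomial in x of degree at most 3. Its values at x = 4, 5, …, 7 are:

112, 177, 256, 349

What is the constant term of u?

Write u(x) = ax³ + bx² + cx + d; the 4 given values yield a linear system in the 4 coefficients.
Solving, the leading coefficient vanishes, and u(x) = 7x² + 2x - 8.
The constant term is u(0) = -8.

-8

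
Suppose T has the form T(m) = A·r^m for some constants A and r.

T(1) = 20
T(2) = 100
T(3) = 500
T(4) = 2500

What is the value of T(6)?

Consecutive ratio: 100/20 = 5, and 500/100 = 5, so r = 5.
Then A·5^1 = 20 gives A = 4, and T(m) = 4·5^m.
T(6) = 4·5^6 = 62500.

62500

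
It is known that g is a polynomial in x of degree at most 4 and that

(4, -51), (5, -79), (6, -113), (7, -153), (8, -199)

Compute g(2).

-13

First differences: -28, -34, -40, -46. Second differences: -6, -6, -6.
Level-2 differences are constant, so g has degree 2.
Fitting a degree-2 polynomial gives g(x) = -3x² - x + 1.
Then g(2) = -13.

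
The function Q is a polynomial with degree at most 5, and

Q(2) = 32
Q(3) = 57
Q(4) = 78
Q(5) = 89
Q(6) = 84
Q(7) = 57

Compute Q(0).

Write Q(n) = an^5 + bn^4 + cn³ + dn² + en + p; the 6 given values yield a linear system in the 6 coefficients.
Solving, the top 2 coefficients vanish, and Q(n) = -n³ + 7n² + 9n - 6.
Then Q(0) = -6.

-6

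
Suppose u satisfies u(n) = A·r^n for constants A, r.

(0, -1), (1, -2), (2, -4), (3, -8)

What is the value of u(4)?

-16

Consecutive ratio: -2/(-1) = 2, and -4/(-2) = 2, so r = 2.
Then A·2^0 = -1 gives A = -1, and u(n) = -1·2^n.
u(4) = -1·2^4 = -16.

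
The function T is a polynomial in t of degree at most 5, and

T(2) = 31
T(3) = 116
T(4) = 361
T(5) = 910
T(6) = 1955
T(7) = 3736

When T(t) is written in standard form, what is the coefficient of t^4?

2

First differences: 85, 245, 549, 1045, 1781. Second differences: 160, 304, 496, 736. Third differences: 144, 192, 240. Fourth differences: 48, 48.
Level-4 differences are constant, so T has degree 4.
Fitting a degree-4 polynomial gives T(t) = 2t^4 - 4t³ + 6t² + t + 5.
The coefficient of t^4 is 2.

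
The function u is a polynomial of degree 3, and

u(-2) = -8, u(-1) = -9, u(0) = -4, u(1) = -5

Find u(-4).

60

Write u(n) = an³ + bn² + cn + d; the 4 given values yield a linear system in the 4 coefficients.
Solving, u(n) = -2n³ - 3n² + 4n - 4.
Then u(-4) = 60.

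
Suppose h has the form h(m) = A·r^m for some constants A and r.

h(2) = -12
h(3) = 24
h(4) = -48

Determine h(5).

96

Consecutive ratio: 24/(-12) = -2, and -48/24 = -2, so r = -2.
Then A·(-2)^2 = -12 gives A = -3, and h(m) = -3·(-2)^m.
h(5) = -3·(-2)^5 = 96.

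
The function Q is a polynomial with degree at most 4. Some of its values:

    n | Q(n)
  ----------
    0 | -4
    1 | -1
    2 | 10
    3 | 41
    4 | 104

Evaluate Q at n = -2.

First differences: 3, 11, 31, 63. Second differences: 8, 20, 32. Third differences: 12, 12.
Level-3 differences are constant, so Q has degree 3.
Fitting a degree-3 polynomial gives Q(n) = 2n³ - 2n² + 3n - 4.
Then Q(-2) = -34.

-34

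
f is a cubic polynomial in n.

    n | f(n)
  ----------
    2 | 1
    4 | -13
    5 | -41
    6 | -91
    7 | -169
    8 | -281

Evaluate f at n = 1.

Write f(n) = an³ + bn² + cn + d; the 6 given values yield a linear system in the 4 coefficients.
Solving, f(n) = -n³ + 4n² - 3n - 1.
Then f(1) = -1.

-1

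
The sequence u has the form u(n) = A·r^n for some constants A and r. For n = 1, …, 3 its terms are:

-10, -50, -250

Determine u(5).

-6250

Consecutive ratio: -50/(-10) = 5, and -250/(-50) = 5, so r = 5.
Then A·5^1 = -10 gives A = -2, and u(n) = -2·5^n.
u(5) = -2·5^5 = -6250.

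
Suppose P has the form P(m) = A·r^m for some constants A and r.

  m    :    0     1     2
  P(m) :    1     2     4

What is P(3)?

Consecutive ratio: 2/1 = 2, and 4/2 = 2, so r = 2.
Then A·2^0 = 1 gives A = 1, and P(m) = 1·2^m.
P(3) = 1·2^3 = 8.

8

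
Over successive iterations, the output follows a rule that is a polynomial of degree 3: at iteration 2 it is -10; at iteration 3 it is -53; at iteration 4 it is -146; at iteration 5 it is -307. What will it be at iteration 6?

-554

Write the value at x as f(x).
Write f(x) = ax³ + bx² + cx + d; the 4 given values yield a linear system in the 4 coefficients.
Solving, f(x) = -3x³ + 2x² + 4x - 2.
Then f(6) = -554.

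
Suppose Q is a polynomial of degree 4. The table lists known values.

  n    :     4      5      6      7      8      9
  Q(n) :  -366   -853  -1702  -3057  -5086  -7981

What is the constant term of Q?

Write Q(n) = an^4 + bn³ + cn² + dn + e; the 6 given values yield a linear system in the 5 coefficients.
Solving, Q(n) = -n^4 - 2n³ + 4n + 2.
The constant term is Q(0) = 2.

2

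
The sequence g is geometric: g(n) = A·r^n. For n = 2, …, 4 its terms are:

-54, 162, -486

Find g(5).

Consecutive ratio: 162/(-54) = -3, and -486/162 = -3, so r = -3.
Then A·(-3)^2 = -54 gives A = -6, and g(n) = -6·(-3)^n.
g(5) = -6·(-3)^5 = 1458.

1458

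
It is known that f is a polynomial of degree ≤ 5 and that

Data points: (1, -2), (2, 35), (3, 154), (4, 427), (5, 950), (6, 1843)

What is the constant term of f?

First differences: 37, 119, 273, 523, 893. Second differences: 82, 154, 250, 370. Third differences: 72, 96, 120. Fourth differences: 24, 24.
Level-4 differences are constant, so f has degree 4.
Fitting a degree-4 polynomial gives f(k) = k^4 + 2k³ + 4k² - 4k - 5.
The constant term is f(0) = -5.

-5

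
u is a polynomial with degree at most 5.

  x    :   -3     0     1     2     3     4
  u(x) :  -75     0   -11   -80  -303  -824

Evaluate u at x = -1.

1

Write u(x) = ax^5 + bx^4 + cx³ + dx² + ex + p; the 6 given values yield a linear system in the 6 coefficients.
Solving, the leading coefficient vanishes, and u(x) = -2x^4 - 4x³ - 3x² - 2x.
Then u(-1) = 1.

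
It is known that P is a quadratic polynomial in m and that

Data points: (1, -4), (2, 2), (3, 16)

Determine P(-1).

Write P(m) = am² + bm + c; the 3 given values yield a linear system in the 3 coefficients.
Solving, P(m) = 4m² - 6m - 2.
Then P(-1) = 8.

8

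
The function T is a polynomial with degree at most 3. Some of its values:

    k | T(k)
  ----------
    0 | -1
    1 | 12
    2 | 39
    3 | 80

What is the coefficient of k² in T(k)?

7

First differences: 13, 27, 41. Second differences: 14, 14.
Level-2 differences are constant, so T has degree 2.
Fitting a degree-2 polynomial gives T(k) = 7k² + 6k - 1.
The coefficient of k² is 7.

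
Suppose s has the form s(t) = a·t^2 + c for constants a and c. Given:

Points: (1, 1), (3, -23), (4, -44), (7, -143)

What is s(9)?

-239

From s(1) = 1 and s(3) = -23: 1a + c = 1 and 9a + c = -23.
Subtracting: 8a = -24, so a = -3; then c = 1 − (-3)·1 = 4.
So s(t) = -3t² + 4, and s(9) = -239.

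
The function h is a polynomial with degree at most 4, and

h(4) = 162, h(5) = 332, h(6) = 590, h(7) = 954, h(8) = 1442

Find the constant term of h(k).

2

First differences: 170, 258, 364, 488. Second differences: 88, 106, 124. Third differences: 18, 18.
Level-3 differences are constant, so h has degree 3.
Fitting a degree-3 polynomial gives h(k) = 3k³ - k² - 4k + 2.
The constant term is h(0) = 2.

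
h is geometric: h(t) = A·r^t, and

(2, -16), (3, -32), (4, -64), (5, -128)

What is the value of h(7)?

-512

Consecutive ratio: -32/(-16) = 2, and -64/(-32) = 2, so r = 2.
Then A·2^2 = -16 gives A = -4, and h(t) = -4·2^t.
h(7) = -4·2^7 = -512.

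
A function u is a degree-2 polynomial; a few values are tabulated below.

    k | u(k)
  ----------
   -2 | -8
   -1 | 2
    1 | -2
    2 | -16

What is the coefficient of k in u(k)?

Write u(k) = ak² + bk + c; the 4 given values yield a linear system in the 3 coefficients.
Solving, u(k) = -4k² - 2k + 4.
The coefficient of k is -2.

-2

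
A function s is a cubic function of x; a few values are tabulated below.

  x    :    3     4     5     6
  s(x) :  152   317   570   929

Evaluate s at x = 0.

Write s(x) = ax³ + bx² + cx + d; the 4 given values yield a linear system in the 4 coefficients.
Solving, s(x) = 3x³ + 8x² - 2x + 5.
Then s(0) = 5.

5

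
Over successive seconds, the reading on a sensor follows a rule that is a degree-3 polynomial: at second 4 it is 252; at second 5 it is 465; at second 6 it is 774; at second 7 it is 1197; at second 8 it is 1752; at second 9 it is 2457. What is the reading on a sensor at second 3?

Write the value at n as g(n).
Write g(n) = an³ + bn² + cn + d; the 6 given values yield a linear system in the 4 coefficients.
Solving, g(n) = 3n³ + 3n² + 3n.
Then g(3) = 117.

117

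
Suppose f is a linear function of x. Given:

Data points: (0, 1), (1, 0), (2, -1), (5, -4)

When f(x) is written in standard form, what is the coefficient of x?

Write f(x) = ax + b; the 4 given values yield a linear system in the 2 coefficients.
Solving, f(x) = -x + 1.
The coefficient of x is -1.

-1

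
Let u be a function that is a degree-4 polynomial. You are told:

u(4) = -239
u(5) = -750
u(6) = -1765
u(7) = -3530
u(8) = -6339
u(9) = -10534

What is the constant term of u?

First differences: -511, -1015, -1765, -2809, -4195. Second differences: -504, -750, -1044, -1386. Third differences: -246, -294, -342. Fourth differences: -48, -48.
Level-4 differences are constant, so u has degree 4.
Fitting a degree-4 polynomial gives u(t) = -2t^4 + 3t³ + 5t² - t + 5.
The constant term is u(0) = 5.

5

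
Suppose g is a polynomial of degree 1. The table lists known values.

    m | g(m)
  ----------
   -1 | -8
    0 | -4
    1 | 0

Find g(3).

Write g(m) = am + b; the 3 given values yield a linear system in the 2 coefficients.
Solving, g(m) = 4m - 4.
Then g(3) = 8.

8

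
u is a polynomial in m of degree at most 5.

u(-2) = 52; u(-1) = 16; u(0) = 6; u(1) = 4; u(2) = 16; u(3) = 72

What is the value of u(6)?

First differences: -36, -10, -2, 12, 56. Second differences: 26, 8, 14, 44. Third differences: -18, 6, 30. Fourth differences: 24, 24.
Level-4 differences are constant, so u has degree 4.
Fitting a degree-4 polynomial gives u(m) = m^4 - m³ + 3m² - 5m + 6.
Then u(6) = 1164.

1164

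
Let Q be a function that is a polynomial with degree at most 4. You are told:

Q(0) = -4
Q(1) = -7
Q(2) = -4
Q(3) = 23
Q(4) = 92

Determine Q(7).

731

First differences: -3, 3, 27, 69. Second differences: 6, 24, 42. Third differences: 18, 18.
Level-3 differences are constant, so Q has degree 3.
Fitting a degree-3 polynomial gives Q(x) = 3x³ - 6x² - 4.
Then Q(7) = 731.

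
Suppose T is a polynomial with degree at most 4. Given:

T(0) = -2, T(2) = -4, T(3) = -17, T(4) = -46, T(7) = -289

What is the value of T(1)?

-1

Write T(m) = am^4 + bm³ + cm² + dm + e; the 5 given values yield a linear system in the 5 coefficients.
Solving, the leading coefficient vanishes, and T(m) = -m³ + m² + m - 2.
Then T(1) = -1.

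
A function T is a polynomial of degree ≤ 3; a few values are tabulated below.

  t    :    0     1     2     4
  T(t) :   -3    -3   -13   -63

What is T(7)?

Write T(t) = at³ + bt² + ct + d; the 4 given values yield a linear system in the 4 coefficients.
Solving, the leading coefficient vanishes, and T(t) = -5t² + 5t - 3.
Then T(7) = -213.

-213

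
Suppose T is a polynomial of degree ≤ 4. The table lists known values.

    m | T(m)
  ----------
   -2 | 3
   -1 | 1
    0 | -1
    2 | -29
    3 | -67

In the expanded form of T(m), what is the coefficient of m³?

Write T(m) = am^4 + bm³ + cm² + dm + e; the 5 given values yield a linear system in the 5 coefficients.
Solving, the leading coefficient vanishes, and T(m) = -m³ - 3m² - 4m - 1.
The coefficient of m³ is -1.

-1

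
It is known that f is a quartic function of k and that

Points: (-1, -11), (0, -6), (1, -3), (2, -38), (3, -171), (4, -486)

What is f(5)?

First differences: 5, 3, -35, -133, -315. Second differences: -2, -38, -98, -182. Third differences: -36, -60, -84. Fourth differences: -24, -24.
Level-4 differences are constant, so f has degree 4.
Fitting a degree-4 polynomial gives f(k) = -k^4 - 4k³ + 8k - 6.
Then f(5) = -1091.

-1091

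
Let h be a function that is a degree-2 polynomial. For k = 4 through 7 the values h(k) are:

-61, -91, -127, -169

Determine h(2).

First differences: -30, -36, -42. Second differences: -6, -6.
Level-2 differences are constant, so h has degree 2.
Fitting a degree-2 polynomial gives h(k) = -3k² - 3k - 1.
Then h(2) = -19.

-19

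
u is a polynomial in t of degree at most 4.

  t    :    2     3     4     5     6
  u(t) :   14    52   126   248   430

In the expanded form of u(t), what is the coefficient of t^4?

0

Write u(t) = at^4 + bt³ + ct² + dt + e; the 5 given values yield a linear system in the 5 coefficients.
Solving, the leading coefficient vanishes, and u(t) = 2t³ - 2.
The coefficient of t^4 is 0.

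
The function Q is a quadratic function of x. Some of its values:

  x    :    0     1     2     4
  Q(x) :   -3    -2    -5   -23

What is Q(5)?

-38

Write Q(x) = ax² + bx + c; the 4 given values yield a linear system in the 3 coefficients.
Solving, Q(x) = -2x² + 3x - 3.
Then Q(5) = -38.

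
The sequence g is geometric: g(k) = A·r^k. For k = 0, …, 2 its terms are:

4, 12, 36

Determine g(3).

108

Consecutive ratio: 12/4 = 3, and 36/12 = 3, so r = 3.
Then A·3^0 = 4 gives A = 4, and g(k) = 4·3^k.
g(3) = 4·3^3 = 108.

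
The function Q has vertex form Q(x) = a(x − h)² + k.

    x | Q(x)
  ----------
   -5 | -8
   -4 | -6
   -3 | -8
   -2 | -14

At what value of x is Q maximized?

-4

First differences 2, -2, -6; second difference -4 = 2a, so a = -2.
Expanding, the x-coefficient is −2ah = 4h; matching it to the data gives h = -4, and then k = -6.
So Q(x) = -2(x + 4)² − 6.
Hence h = -4.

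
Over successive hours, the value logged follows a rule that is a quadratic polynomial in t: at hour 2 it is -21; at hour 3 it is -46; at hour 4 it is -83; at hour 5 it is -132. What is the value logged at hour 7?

Write the value at t as s(t).
Write s(t) = at² + bt + c; the 4 given values yield a linear system in the 3 coefficients.
Solving, s(t) = -6t² + 5t - 7.
Then s(7) = -266.

-266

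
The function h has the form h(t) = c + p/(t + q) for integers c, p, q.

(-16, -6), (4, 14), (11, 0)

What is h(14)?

-1

(h(t) − c)(t + q) = p for each data point; the three points give a linear system in c and q, then p follows.
Solving: c = -4, q = -2, p = 36, so h(t) = -4 + 36/(t − 2).
Then h(14) = -4 + 36/12 = -1.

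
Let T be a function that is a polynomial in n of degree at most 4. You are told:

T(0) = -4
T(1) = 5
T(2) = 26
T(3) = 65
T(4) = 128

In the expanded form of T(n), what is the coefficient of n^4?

0

Write T(n) = an^4 + bn³ + cn² + dn + e; the 5 given values yield a linear system in the 5 coefficients.
Solving, the leading coefficient vanishes, and T(n) = n³ + 3n² + 5n - 4.
The coefficient of n^4 is 0.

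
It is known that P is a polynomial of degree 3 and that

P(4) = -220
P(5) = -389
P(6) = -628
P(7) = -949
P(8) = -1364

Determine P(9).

-1885

Write P(x) = ax³ + bx² + cx + d; the 5 given values yield a linear system in the 4 coefficients.
Solving, P(x) = -2x³ - 5x² - 2x - 4.
Then P(9) = -1885.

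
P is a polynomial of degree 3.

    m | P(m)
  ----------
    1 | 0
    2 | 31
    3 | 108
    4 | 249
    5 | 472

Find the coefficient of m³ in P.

First differences: 31, 77, 141, 223. Second differences: 46, 64, 82. Third differences: 18, 18.
Level-3 differences are constant, so P has degree 3.
Fitting a degree-3 polynomial gives P(m) = 3m³ + 5m² - 5m - 3.
The coefficient of m³ is 3.

3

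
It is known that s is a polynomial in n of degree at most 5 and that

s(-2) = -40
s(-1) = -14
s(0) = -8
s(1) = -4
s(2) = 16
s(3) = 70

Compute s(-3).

First differences: 26, 6, 4, 20, 54. Second differences: -20, -2, 16, 34. Third differences: 18, 18, 18.
Level-3 differences are constant, so s has degree 3.
Fitting a degree-3 polynomial gives s(n) = 3n³ - n² + 2n - 8.
Then s(-3) = -104.

-104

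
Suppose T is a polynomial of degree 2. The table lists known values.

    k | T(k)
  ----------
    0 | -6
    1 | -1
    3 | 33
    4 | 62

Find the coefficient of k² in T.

Write T(k) = ak² + bk + c; the 4 given values yield a linear system in the 3 coefficients.
Solving, T(k) = 4k² + k - 6.
The coefficient of k² is 4.

4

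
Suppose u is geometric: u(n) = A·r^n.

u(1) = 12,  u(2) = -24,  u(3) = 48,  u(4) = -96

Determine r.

Consecutive ratio: -24/12 = -2, and 48/(-24) = -2, so r = -2.
Then A·(-2)^1 = 12 gives A = -6, and u(n) = -6·(-2)^n.

-2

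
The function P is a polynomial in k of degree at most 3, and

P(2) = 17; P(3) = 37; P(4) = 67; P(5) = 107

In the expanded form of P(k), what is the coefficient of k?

-5

Write P(k) = ak³ + bk² + ck + d; the 4 given values yield a linear system in the 4 coefficients.
Solving, the leading coefficient vanishes, and P(k) = 5k² - 5k + 7.
The coefficient of k is -5.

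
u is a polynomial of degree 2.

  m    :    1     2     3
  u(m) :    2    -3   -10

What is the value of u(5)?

-30

Write u(m) = am² + bm + c; the 3 given values yield a linear system in the 3 coefficients.
Solving, u(m) = -m² - 2m + 5.
Then u(5) = -30.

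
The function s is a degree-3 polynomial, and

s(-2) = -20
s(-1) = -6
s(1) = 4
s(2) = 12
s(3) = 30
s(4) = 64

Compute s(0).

Write s(x) = ax³ + bx² + cx + d; the 6 given values yield a linear system in the 4 coefficients.
Solving, s(x) = x³ - x² + 4x.
Then s(0) = 0.

0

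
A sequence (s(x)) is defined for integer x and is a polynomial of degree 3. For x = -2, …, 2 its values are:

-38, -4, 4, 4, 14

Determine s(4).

136

First differences: 34, 8, 0, 10. Second differences: -26, -8, 10. Third differences: 18, 18.
Level-3 differences are constant, so s has degree 3.
Fitting a degree-3 polynomial gives s(x) = 3x³ - 4x² + x + 4.
Then s(4) = 136.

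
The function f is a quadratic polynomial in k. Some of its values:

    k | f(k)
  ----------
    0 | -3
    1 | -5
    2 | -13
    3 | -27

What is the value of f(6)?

-105

First differences: -2, -8, -14. Second differences: -6, -6.
Level-2 differences are constant, so f has degree 2.
Fitting a degree-2 polynomial gives f(k) = -3k² + k - 3.
Then f(6) = -105.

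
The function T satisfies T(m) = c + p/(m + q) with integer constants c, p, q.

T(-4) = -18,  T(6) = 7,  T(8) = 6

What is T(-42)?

(T(m) − c)(m + q) = p for each data point; the three points give a linear system in c and q, then p follows.
Solving: c = 2, q = 2, p = 40, so T(m) = 2 + 40/(m + 2).
Then T(-42) = 2 + 40/(-40) = 1.

1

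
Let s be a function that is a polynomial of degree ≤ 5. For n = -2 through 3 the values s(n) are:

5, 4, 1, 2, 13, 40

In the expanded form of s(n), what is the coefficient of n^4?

First differences: -1, -3, 1, 11, 27. Second differences: -2, 4, 10, 16. Third differences: 6, 6, 6.
Level-3 differences are constant, so s has degree 3.
Fitting a degree-3 polynomial gives s(n) = n³ + 2n² - 2n + 1.
The coefficient of n^4 is 0.

0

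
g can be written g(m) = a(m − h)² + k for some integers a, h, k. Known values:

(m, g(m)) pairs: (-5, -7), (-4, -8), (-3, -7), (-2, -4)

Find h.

First differences -1, 1, 3; second difference 2 = 2a, so a = 1.
Expanding, the m-coefficient is −2ah = -2h; matching it to the data gives h = -4, and then k = -8.
So g(m) = 1(m + 4)² − 8.
Hence h = -4.

-4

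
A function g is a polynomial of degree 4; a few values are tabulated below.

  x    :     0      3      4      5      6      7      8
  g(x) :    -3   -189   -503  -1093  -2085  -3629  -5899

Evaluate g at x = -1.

Write g(x) = ax^4 + bx³ + cx² + dx + e; the 7 given values yield a linear system in the 5 coefficients.
Solving, g(x) = -x^4 - 3x³ - 5x² + 7x - 3.
Then g(-1) = -13.

-13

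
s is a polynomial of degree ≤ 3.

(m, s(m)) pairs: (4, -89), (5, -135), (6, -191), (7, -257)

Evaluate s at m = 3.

-53

First differences: -46, -56, -66. Second differences: -10, -10.
Level-2 differences are constant, so s has degree 2.
Fitting a degree-2 polynomial gives s(m) = -5m² - m - 5.
Then s(3) = -53.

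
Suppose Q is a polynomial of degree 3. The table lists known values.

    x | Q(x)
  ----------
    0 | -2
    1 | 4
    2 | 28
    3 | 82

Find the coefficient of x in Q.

1

Write Q(x) = ax³ + bx² + cx + d; the 4 given values yield a linear system in the 4 coefficients.
Solving, Q(x) = 2x³ + 3x² + x - 2.
The coefficient of x is 1.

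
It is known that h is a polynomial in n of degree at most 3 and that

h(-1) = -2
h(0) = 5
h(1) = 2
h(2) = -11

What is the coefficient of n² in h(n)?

Write h(n) = an³ + bn² + cn + d; the 4 given values yield a linear system in the 4 coefficients.
Solving, the leading coefficient vanishes, and h(n) = -5n² + 2n + 5.
The coefficient of n² is -5.

-5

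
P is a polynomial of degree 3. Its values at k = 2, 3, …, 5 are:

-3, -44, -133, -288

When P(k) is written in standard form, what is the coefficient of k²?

Write P(k) = ak³ + bk² + ck + d; the 4 given values yield a linear system in the 4 coefficients.
Solving, P(k) = -3k³ + 3k² + k + 7.
The coefficient of k² is 3.

3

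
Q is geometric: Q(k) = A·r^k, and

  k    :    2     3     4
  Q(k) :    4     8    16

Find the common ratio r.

2

Consecutive ratio: 8/4 = 2, and 16/8 = 2, so r = 2.
Then A·2^2 = 4 gives A = 1, and Q(k) = 1·2^k.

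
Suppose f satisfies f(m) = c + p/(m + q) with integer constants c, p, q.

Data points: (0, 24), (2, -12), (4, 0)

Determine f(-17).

7

(f(m) − c)(m + q) = p for each data point; the three points give a linear system in c and q, then p follows.
Solving: c = 6, q = -1, p = -18, so f(m) = 6 − 18/(m − 1).
Then f(-17) = 6 − 18/(-18) = 7.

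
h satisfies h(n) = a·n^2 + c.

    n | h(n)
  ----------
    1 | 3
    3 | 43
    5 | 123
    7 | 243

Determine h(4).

78

From h(1) = 3 and h(3) = 43: 1a + c = 3 and 9a + c = 43.
Subtracting: 8a = 40, so a = 5; then c = 3 − 5·1 = -2.
So h(n) = 5n² − 2, and h(4) = 78.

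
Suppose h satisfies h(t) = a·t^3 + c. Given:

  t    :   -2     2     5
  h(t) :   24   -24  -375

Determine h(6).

-648

From h(-2) = 24 and h(2) = -24: -8a + c = 24 and 8a + c = -24.
Subtracting: 16a = -48, so a = -3; then c = 24 − (-3)·(-8) = 0.
So h(t) = -3t³ + 0, and h(6) = -648.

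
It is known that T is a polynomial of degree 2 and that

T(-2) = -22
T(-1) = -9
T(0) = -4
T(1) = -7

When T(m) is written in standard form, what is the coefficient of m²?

-4

Write T(m) = am² + bm + c; the 4 given values yield a linear system in the 3 coefficients.
Solving, T(m) = -4m² + m - 4.
The coefficient of m² is -4.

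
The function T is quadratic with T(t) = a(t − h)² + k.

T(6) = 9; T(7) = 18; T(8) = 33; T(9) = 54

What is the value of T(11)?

114

First differences 9, 15, 21; second difference 6 = 2a, so a = 3.
Expanding, the t-coefficient is −2ah = -6h; matching it to the data gives h = 5, and then k = 6.
So T(t) = 3(t − 5)² + 6.
T(11) = 3·6² + 6 = 114.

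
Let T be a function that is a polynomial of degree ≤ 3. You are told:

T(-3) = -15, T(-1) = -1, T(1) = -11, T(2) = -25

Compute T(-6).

-81

Write T(t) = at³ + bt² + ct + d; the 4 given values yield a linear system in the 4 coefficients.
Solving, the leading coefficient vanishes, and T(t) = -3t² - 5t - 3.
Then T(-6) = -81.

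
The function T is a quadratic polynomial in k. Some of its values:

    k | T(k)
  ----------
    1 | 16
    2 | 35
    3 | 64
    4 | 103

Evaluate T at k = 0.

7

First differences: 19, 29, 39. Second differences: 10, 10.
Level-2 differences are constant, so T has degree 2.
Fitting a degree-2 polynomial gives T(k) = 5k² + 4k + 7.
Then T(0) = 7.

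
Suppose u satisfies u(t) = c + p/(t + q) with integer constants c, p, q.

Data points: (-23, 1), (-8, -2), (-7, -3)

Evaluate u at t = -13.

(u(t) − c)(t + q) = p for each data point; the three points give a linear system in c and q, then p follows.
Solving: c = 2, q = 3, p = 20, so u(t) = 2 + 20/(t + 3).
Then u(-13) = 2 + 20/(-10) = 0.

0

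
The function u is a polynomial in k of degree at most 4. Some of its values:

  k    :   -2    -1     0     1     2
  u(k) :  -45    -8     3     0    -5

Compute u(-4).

-245

First differences: 37, 11, -3, -5. Second differences: -26, -14, -2. Third differences: 12, 12.
Level-3 differences are constant, so u has degree 3.
Fitting a degree-3 polynomial gives u(k) = 2k³ - 7k² + 2k + 3.
Then u(-4) = -245.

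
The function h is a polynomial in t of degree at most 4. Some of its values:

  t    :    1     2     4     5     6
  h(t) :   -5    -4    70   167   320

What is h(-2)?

Write h(t) = at^4 + bt³ + ct² + dt + e; the 5 given values yield a linear system in the 5 coefficients.
Solving, the leading coefficient vanishes, and h(t) = 2t³ - 2t² - 7t + 2.
Then h(-2) = -8.

-8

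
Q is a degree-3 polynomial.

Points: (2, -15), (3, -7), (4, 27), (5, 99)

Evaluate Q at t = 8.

663

Write Q(t) = at³ + bt² + ct + d; the 4 given values yield a linear system in the 4 coefficients.
Solving, Q(t) = 2t³ - 5t² - 5t - 1.
Then Q(8) = 663.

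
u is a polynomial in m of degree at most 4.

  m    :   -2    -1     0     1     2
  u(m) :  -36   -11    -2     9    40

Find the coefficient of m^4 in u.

0

First differences: 25, 9, 11, 31. Second differences: -16, 2, 20. Third differences: 18, 18.
Level-3 differences are constant, so u has degree 3.
Fitting a degree-3 polynomial gives u(m) = 3m³ + m² + 7m - 2.
The coefficient of m^4 is 0.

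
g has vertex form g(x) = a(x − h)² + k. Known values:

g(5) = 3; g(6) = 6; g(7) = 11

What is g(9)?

First differences 3, 5; second difference 2 = 2a, so a = 1.
Expanding, the x-coefficient is −2ah = -2h; matching it to the data gives h = 4, and then k = 2.
So g(x) = 1(x − 4)² + 2.
g(9) = 1·5² + 2 = 27.

27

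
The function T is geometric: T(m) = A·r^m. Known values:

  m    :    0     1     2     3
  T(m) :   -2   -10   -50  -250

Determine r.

Consecutive ratio: -10/(-2) = 5, and -50/(-10) = 5, so r = 5.
Then A·5^0 = -2 gives A = -2, and T(m) = -2·5^m.

5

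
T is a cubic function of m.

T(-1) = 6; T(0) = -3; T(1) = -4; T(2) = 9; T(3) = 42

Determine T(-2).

First differences: -9, -1, 13, 33. Second differences: 8, 14, 20. Third differences: 6, 6.
Level-3 differences are constant, so T has degree 3.
Fitting a degree-3 polynomial gives T(m) = m³ + 4m² - 6m - 3.
Then T(-2) = 17.

17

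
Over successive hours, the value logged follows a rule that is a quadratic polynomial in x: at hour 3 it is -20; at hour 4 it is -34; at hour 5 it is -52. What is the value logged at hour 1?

Write the value at x as h(x).
Write h(x) = ax² + bx + c; the 3 given values yield a linear system in the 3 coefficients.
Solving, h(x) = -2x² - 2.
Then h(1) = -4.

-4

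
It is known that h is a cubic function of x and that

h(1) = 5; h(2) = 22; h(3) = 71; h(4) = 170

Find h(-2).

-34

Write h(x) = ax³ + bx² + cx + d; the 4 given values yield a linear system in the 4 coefficients.
Solving, h(x) = 3x³ - 2x² + 2x + 2.
Then h(-2) = -34.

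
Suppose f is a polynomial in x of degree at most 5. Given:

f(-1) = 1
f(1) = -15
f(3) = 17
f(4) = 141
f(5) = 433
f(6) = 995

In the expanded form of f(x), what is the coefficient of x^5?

Write f(x) = ax^5 + bx^4 + cx³ + dx² + ex + p; the 6 given values yield a linear system in the 6 coefficients.
Solving, the leading coefficient vanishes, and f(x) = x^4 - x³ - x² - 7x - 7.
The coefficient of x^5 is 0.

0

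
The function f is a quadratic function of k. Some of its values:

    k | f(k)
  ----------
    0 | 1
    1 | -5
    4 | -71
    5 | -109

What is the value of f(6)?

Write f(k) = ak² + bk + c; the 4 given values yield a linear system in the 3 coefficients.
Solving, f(k) = -4k² - 2k + 1.
Then f(6) = -155.

-155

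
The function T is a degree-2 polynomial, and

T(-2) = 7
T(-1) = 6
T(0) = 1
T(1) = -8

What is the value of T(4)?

Write T(n) = an² + bn + c; the 4 given values yield a linear system in the 3 coefficients.
Solving, T(n) = -2n² - 7n + 1.
Then T(4) = -59.

-59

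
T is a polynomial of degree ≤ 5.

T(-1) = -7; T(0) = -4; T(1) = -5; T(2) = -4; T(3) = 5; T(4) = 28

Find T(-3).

First differences: 3, -1, 1, 9, 23. Second differences: -4, 2, 8, 14. Third differences: 6, 6, 6.
Level-3 differences are constant, so T has degree 3.
Fitting a degree-3 polynomial gives T(x) = x³ - 2x² - 4.
Then T(-3) = -49.

-49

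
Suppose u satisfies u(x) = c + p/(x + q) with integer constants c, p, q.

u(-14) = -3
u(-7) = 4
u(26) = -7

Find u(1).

-12

(u(x) − c)(x + q) = p for each data point; the three points give a linear system in c and q, then p follows.
Solving: c = -6, q = 4, p = -30, so u(x) = -6 − 30/(x + 4).
Then u(1) = -6 − 30/5 = -12.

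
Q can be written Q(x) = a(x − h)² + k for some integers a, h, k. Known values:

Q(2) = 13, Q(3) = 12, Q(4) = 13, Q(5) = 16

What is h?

First differences -1, 1, 3; second difference 2 = 2a, so a = 1.
Expanding, the x-coefficient is −2ah = -2h; matching it to the data gives h = 3, and then k = 12.
So Q(x) = 1(x − 3)² + 12.
Hence h = 3.

3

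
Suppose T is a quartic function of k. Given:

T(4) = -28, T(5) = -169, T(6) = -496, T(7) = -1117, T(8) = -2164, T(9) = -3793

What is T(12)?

-14092

First differences: -141, -327, -621, -1047, -1629. Second differences: -186, -294, -426, -582. Third differences: -108, -132, -156. Fourth differences: -24, -24.
Level-4 differences are constant, so T has degree 4.
Fitting a degree-4 polynomial gives T(k) = -k^4 + 4k³ - 2k² + 2k - 4.
Then T(12) = -14092.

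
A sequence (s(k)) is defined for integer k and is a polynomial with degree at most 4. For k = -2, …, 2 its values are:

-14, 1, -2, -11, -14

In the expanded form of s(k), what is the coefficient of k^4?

0

First differences: 15, -3, -9, -3. Second differences: -18, -6, 6. Third differences: 12, 12.
Level-3 differences are constant, so s has degree 3.
Fitting a degree-3 polynomial gives s(k) = 2k³ - 3k² - 8k - 2.
The coefficient of k^4 is 0.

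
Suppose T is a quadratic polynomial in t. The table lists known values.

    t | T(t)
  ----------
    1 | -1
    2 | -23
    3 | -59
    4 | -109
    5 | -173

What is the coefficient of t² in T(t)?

-7

Write T(t) = at² + bt + c; the 5 given values yield a linear system in the 3 coefficients.
Solving, T(t) = -7t² - t + 7.
The coefficient of t² is -7.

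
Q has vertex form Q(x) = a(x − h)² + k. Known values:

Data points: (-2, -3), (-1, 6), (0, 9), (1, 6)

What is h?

First differences 9, 3, -3; second difference -6 = 2a, so a = -3.
Expanding, the x-coefficient is −2ah = 6h; matching it to the data gives h = 0, and then k = 9.
So Q(x) = -3(x + 0)² + 9.
Hence h = 0.

0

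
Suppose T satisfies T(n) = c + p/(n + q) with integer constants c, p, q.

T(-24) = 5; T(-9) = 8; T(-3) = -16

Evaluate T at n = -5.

(T(n) − c)(n + q) = p for each data point; the three points give a linear system in c and q, then p follows.
Solving: c = 4, q = 4, p = -20, so T(n) = 4 − 20/(n + 4).
Then T(-5) = 4 − 20/(-1) = 24.

24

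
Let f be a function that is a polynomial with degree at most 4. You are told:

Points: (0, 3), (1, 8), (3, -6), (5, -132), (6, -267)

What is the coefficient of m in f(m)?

3

Write f(m) = am^4 + bm³ + cm² + dm + e; the 5 given values yield a linear system in the 5 coefficients.
Solving, the leading coefficient vanishes, and f(m) = -2m³ + 4m² + 3m + 3.
The coefficient of m is 3.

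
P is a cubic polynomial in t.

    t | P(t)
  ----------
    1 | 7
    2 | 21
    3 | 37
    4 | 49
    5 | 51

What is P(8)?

-63

First differences: 14, 16, 12, 2. Second differences: 2, -4, -10. Third differences: -6, -6.
Level-3 differences are constant, so P has degree 3.
Fitting a degree-3 polynomial gives P(t) = -t³ + 7t² + 1.
Then P(8) = -63.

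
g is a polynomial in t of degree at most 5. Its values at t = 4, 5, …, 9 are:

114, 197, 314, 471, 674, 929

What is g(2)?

26

Write g(t) = at^5 + bt^4 + ct³ + dt² + et + p; the 6 given values yield a linear system in the 6 coefficients.
Solving, the top 2 coefficients vanish, and g(t) = t³ + 2t² + 4t + 2.
Then g(2) = 26.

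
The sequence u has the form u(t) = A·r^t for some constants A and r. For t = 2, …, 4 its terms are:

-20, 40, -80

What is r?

-2

Consecutive ratio: 40/(-20) = -2, and -80/40 = -2, so r = -2.
Then A·(-2)^2 = -20 gives A = -5, and u(t) = -5·(-2)^t.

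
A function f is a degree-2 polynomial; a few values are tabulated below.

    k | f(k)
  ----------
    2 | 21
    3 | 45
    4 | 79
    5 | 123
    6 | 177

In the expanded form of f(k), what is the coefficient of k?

-1

First differences: 24, 34, 44, 54. Second differences: 10, 10, 10.
Level-2 differences are constant, so f has degree 2.
Fitting a degree-2 polynomial gives f(k) = 5k² - k + 3.
The coefficient of k is -1.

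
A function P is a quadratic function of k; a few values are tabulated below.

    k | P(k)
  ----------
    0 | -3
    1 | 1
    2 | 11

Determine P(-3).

Write P(k) = ak² + bk + c; the 3 given values yield a linear system in the 3 coefficients.
Solving, P(k) = 3k² + k - 3.
Then P(-3) = 21.

21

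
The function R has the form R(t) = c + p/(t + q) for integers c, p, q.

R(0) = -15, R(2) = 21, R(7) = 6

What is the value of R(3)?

(R(t) − c)(t + q) = p for each data point; the three points give a linear system in c and q, then p follows.
Solving: c = 3, q = -1, p = 18, so R(t) = 3 + 18/(t − 1).
Then R(3) = 3 + 18/2 = 12.

12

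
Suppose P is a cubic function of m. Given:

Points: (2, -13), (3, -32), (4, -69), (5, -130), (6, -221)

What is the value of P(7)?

-348

Write P(m) = am³ + bm² + cm + d; the 5 given values yield a linear system in the 4 coefficients.
Solving, P(m) = -m³ - 5.
Then P(7) = -348.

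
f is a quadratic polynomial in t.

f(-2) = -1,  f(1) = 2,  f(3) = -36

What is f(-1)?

8

Write f(t) = at² + bt + c; the 3 given values yield a linear system in the 3 coefficients.
Solving, f(t) = -4t² - 3t + 9.
Then f(-1) = 8.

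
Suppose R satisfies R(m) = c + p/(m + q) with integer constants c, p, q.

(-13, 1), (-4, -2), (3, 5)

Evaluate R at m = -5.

-1

(R(m) − c)(m + q) = p for each data point; the three points give a linear system in c and q, then p follows.
Solving: c = 2, q = 1, p = 12, so R(m) = 2 + 12/(m + 1).
Then R(-5) = 2 + 12/(-4) = -1.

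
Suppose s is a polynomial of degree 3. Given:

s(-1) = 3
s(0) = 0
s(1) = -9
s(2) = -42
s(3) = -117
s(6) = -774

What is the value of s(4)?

Write s(n) = an³ + bn² + cn + d; the 6 given values yield a linear system in the 4 coefficients.
Solving, s(n) = -3n³ - 3n² - 3n.
Then s(4) = -252.

-252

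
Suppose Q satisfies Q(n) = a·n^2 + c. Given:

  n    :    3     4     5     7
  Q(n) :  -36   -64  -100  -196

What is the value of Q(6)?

-144

From Q(3) = -36 and Q(4) = -64: 9a + c = -36 and 16a + c = -64.
Subtracting: 7a = -28, so a = -4; then c = -36 − (-4)·9 = 0.
So Q(n) = -4n² + 0, and Q(6) = -144.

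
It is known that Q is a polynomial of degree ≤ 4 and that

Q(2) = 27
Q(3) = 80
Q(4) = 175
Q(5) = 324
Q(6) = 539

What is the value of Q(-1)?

0

First differences: 53, 95, 149, 215. Second differences: 42, 54, 66. Third differences: 12, 12.
Level-3 differences are constant, so Q has degree 3.
Fitting a degree-3 polynomial gives Q(x) = 2x³ + 3x² - 1.
Then Q(-1) = 0.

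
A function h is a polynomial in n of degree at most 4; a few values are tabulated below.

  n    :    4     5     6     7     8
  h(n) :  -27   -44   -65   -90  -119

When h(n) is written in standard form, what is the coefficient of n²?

First differences: -17, -21, -25, -29. Second differences: -4, -4, -4.
Level-2 differences are constant, so h has degree 2.
Fitting a degree-2 polynomial gives h(n) = -2n² + n + 1.
The coefficient of n² is -2.

-2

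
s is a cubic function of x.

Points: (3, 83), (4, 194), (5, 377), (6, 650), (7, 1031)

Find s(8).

1538

First differences: 111, 183, 273, 381. Second differences: 72, 90, 108. Third differences: 18, 18.
Level-3 differences are constant, so s has degree 3.
Fitting a degree-3 polynomial gives s(x) = 3x³ + 2.
Then s(8) = 1538.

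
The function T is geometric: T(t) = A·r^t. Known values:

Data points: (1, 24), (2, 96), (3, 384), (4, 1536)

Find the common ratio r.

Consecutive ratio: 96/24 = 4, and 384/96 = 4, so r = 4.
Then A·4^1 = 24 gives A = 6, and T(t) = 6·4^t.

4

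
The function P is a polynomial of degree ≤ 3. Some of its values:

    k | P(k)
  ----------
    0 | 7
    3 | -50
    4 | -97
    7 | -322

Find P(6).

-233

Write P(k) = ak³ + bk² + ck + d; the 4 given values yield a linear system in the 4 coefficients.
Solving, the leading coefficient vanishes, and P(k) = -7k² + 2k + 7.
Then P(6) = -233.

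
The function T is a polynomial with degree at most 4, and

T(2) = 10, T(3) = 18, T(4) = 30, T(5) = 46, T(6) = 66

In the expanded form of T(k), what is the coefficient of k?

-2

First differences: 8, 12, 16, 20. Second differences: 4, 4, 4.
Level-2 differences are constant, so T has degree 2.
Fitting a degree-2 polynomial gives T(k) = 2k² - 2k + 6.
The coefficient of k is -2.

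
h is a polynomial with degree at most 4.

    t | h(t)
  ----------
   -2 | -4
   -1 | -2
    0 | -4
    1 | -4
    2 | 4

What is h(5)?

First differences: 2, -2, 0, 8. Second differences: -4, 2, 8. Third differences: 6, 6.
Level-3 differences are constant, so h has degree 3.
Fitting a degree-3 polynomial gives h(t) = t³ + t² - 2t - 4.
Then h(5) = 136.

136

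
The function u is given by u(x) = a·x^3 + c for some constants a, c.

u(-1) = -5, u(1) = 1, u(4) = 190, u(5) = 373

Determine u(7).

From u(-1) = -5 and u(1) = 1: -1a + c = -5 and 1a + c = 1.
Subtracting: 2a = 6, so a = 3; then c = -5 − 3·(-1) = -2.
So u(x) = 3x³ − 2, and u(7) = 1027.

1027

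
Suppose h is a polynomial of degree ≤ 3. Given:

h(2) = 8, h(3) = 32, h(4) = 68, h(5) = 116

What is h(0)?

Write h(t) = at³ + bt² + ct + d; the 4 given values yield a linear system in the 4 coefficients.
Solving, the leading coefficient vanishes, and h(t) = 6t² - 6t - 4.
Then h(0) = -4.

-4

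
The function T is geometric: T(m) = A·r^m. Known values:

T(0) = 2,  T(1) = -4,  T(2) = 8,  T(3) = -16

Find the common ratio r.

Consecutive ratio: -4/2 = -2, and 8/(-4) = -2, so r = -2.
Then A·(-2)^0 = 2 gives A = 2, and T(m) = 2·(-2)^m.

-2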